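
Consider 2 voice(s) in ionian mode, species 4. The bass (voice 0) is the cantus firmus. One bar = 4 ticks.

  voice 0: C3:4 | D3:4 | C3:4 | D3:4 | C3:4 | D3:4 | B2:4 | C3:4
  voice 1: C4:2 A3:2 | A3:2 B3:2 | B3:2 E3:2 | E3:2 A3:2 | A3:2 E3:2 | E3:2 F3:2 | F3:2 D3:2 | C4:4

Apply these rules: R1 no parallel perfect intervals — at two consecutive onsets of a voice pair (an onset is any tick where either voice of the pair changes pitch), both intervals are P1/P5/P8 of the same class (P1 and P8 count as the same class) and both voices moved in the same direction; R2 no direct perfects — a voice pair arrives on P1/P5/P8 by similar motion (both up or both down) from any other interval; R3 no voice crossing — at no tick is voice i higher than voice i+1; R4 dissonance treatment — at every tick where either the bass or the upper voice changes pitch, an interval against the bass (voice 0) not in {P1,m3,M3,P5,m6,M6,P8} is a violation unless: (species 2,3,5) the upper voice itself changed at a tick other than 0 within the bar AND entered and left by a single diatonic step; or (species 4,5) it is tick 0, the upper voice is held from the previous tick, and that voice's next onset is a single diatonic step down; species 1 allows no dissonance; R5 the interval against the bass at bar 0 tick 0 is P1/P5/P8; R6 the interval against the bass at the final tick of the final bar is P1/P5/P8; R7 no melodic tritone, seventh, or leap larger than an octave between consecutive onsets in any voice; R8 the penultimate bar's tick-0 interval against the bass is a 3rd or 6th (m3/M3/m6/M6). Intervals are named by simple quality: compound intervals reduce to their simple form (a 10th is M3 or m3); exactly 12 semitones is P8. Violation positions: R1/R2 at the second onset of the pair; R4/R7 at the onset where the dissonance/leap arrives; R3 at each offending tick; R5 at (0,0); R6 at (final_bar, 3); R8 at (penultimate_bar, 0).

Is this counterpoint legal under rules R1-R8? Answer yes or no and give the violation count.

No (7 violations)

bar 0: v0=C3 v1=C4 (P8)
bar 1: v0=D3 v1=A3 (P5)
bar 2: v0=C3 v1=B3 (M7)
bar 3: v0=D3 v1=E3 (M2)
bar 4: v0=C3 v1=A3 (M6)
bar 5: v0=D3 v1=E3 (M2)
bar 6: v0=B2 v1=F3 (TT)
bar 7: v0=C3 v1=C4 (P8)
  R4 @ bar2.0: C3/B3 M7 untreated
  R4 @ bar3.0: D3/E3 M2 untreated
  R4 @ bar5.0: D3/E3 M2 untreated
  R4 @ bar6.0: B2/F3 TT untreated
  R8 @ bar6.0: penult TT not 3rd/6th
  R2 @ bar7.0: B2/D3 m3 -> C3/C4 P8 similar
  R7 @ bar7.0: D3->C4 leap 10st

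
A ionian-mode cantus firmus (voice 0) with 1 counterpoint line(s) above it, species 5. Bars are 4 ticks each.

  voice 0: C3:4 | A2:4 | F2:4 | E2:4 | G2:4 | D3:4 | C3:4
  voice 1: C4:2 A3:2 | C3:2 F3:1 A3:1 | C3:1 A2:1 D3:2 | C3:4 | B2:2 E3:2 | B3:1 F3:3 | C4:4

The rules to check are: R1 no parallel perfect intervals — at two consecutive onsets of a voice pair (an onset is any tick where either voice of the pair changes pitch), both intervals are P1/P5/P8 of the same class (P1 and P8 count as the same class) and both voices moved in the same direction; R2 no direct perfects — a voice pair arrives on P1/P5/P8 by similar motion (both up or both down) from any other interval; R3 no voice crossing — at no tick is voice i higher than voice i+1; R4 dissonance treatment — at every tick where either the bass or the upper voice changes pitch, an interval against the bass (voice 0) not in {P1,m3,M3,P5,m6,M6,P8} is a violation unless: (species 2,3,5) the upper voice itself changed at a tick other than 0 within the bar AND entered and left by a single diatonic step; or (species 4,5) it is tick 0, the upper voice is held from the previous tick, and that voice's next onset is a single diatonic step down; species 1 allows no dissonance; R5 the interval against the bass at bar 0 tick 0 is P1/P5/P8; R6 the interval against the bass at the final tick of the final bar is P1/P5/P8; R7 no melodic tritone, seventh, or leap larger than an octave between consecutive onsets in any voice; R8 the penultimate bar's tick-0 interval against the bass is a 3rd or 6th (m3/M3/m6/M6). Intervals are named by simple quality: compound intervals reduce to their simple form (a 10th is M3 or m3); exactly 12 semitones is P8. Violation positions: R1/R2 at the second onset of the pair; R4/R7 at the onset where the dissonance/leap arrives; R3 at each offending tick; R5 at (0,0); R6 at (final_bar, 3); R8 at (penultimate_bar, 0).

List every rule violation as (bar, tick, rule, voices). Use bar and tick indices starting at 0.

bar 0: v0=C3 v1=C4 downbeat P8
bar 1: v0=A2 v1=C3 downbeat m3
bar 2: v0=F2 v1=C3 downbeat P5
bar 3: v0=E2 v1=C3 downbeat m6
bar 4: v0=G2 v1=B2 downbeat M3
bar 5: v0=D3 v1=B3 downbeat M6
bar 6: v0=C3 v1=C4 downbeat P8
  -> R2 @ bar 2 tick 0 v(0, 1): A2/A3 P8 -> F2/C3 P5 similar
  -> R7 @ bar 5 tick 1 v(1,): B3->F3 leap 6st

(2, 0, R2, (0, 1))
(5, 1, R7, (1,))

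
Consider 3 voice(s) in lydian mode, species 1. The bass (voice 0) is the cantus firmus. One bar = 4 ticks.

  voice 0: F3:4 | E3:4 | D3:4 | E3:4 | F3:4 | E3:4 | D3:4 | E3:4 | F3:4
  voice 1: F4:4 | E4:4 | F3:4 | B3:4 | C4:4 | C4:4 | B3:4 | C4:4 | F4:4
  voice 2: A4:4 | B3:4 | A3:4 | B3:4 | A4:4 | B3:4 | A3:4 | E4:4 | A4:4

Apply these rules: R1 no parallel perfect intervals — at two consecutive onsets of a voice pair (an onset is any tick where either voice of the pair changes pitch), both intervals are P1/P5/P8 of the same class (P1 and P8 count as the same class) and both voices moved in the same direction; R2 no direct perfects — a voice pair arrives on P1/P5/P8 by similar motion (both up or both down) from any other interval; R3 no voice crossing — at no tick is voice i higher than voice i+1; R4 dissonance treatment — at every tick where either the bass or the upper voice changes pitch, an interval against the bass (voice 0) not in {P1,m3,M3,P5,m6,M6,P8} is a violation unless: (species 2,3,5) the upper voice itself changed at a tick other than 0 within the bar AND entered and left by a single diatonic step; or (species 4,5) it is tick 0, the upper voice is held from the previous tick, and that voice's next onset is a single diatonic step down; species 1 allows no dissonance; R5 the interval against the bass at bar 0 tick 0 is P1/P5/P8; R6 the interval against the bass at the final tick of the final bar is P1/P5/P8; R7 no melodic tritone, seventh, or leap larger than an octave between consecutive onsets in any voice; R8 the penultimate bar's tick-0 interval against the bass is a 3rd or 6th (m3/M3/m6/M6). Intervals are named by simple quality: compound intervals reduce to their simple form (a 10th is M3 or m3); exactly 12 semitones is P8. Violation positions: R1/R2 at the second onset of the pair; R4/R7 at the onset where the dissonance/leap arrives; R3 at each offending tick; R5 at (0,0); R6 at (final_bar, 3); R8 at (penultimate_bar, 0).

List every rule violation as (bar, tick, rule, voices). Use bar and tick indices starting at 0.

bar 0: v0=F3 v1=F4 v2=A4 downbeat M3
bar 1: v0=E3 v1=E4 v2=B3 downbeat P5
bar 2: v0=D3 v1=F3 v2=A3 downbeat P5
bar 3: v0=E3 v1=B3 v2=B3 downbeat P5
bar 4: v0=F3 v1=C4 v2=A4 downbeat M3
bar 5: v0=E3 v1=C4 v2=B3 downbeat P5
bar 6: v0=D3 v1=B3 v2=A3 downbeat P5
bar 7: v0=E3 v1=C4 v2=E4 downbeat P8
bar 8: v0=F3 v1=F4 v2=A4 downbeat M3
  -> R5 @ bar 0 tick 0 v(0, 2): opens on M3
  -> R1 @ bar 1 tick 0 v(0, 1): F3/F4 P8 -> E3/E4 P8 similar
  -> R2 @ bar 1 tick 0 v(0, 2): F3/A4 M3 -> E3/B3 P5 similar
  -> R3 @ bar 1 tick 0 v(1, 2): E4 above B3
  -> R7 @ bar 1 tick 0 v(2,): A4->B3 leap 10st
  -> R3 @ bar 1 tick 1 v(1, 2): E4 above B3
  -> R3 @ bar 1 tick 2 v(1, 2): E4 above B3
  -> R3 @ bar 1 tick 3 v(1, 2): E4 above B3
  -> R1 @ bar 2 tick 0 v(0, 2): E3/B3 P5 -> D3/A3 P5 similar
  -> R7 @ bar 2 tick 0 v(1,): E4->F3 leap 11st
  -> R1 @ bar 3 tick 0 v(0, 2): D3/A3 P5 -> E3/B3 P5 similar
  -> R2 @ bar 3 tick 0 v(0, 1): D3/F3 m3 -> E3/B3 P5 similar
  -> R2 @ bar 3 tick 0 v(1, 2): F3/A3 M3 -> B3/B3 P1 similar
  -> R7 @ bar 3 tick 0 v(1,): F3->B3 leap 6st
  -> R1 @ bar 4 tick 0 v(0, 1): E3/B3 P5 -> F3/C4 P5 similar
  -> R7 @ bar 4 tick 0 v(2,): B3->A4 leap 10st
  -> R2 @ bar 5 tick 0 v(0, 2): F3/A4 M3 -> E3/B3 P5 similar
  -> R3 @ bar 5 tick 0 v(1, 2): C4 above B3
  -> R7 @ bar 5 tick 0 v(2,): A4->B3 leap 10st
  -> R3 @ bar 5 tick 1 v(1, 2): C4 above B3
  -> R3 @ bar 5 tick 2 v(1, 2): C4 above B3
  -> R3 @ bar 5 tick 3 v(1, 2): C4 above B3
  -> R1 @ bar 6 tick 0 v(0, 2): E3/B3 P5 -> D3/A3 P5 similar
  -> R3 @ bar 6 tick 0 v(1, 2): B3 above A3
  -> R3 @ bar 6 tick 1 v(1, 2): B3 above A3
  -> R3 @ bar 6 tick 2 v(1, 2): B3 above A3
  -> R3 @ bar 6 tick 3 v(1, 2): B3 above A3
  -> R2 @ bar 7 tick 0 v(0, 2): D3/A3 P5 -> E3/E4 P8 similar
  -> R8 @ bar 7 tick 0 v(0, 2): penult P8 not 3rd/6th
  -> R2 @ bar 8 tick 0 v(0, 1): E3/C4 m6 -> F3/F4 P8 similar
  -> R6 @ bar 8 tick 3 v(0, 2): closes on M3

(0, 0, R5, (0, 2))
(1, 0, R1, (0, 1))
(1, 0, R2, (0, 2))
(1, 0, R3, (1, 2))
(1, 0, R7, (2,))
(1, 1, R3, (1, 2))
(1, 2, R3, (1, 2))
(1, 3, R3, (1, 2))
(2, 0, R1, (0, 2))
(2, 0, R7, (1,))
(3, 0, R1, (0, 2))
(3, 0, R2, (0, 1))
(3, 0, R2, (1, 2))
(3, 0, R7, (1,))
(4, 0, R1, (0, 1))
(4, 0, R7, (2,))
(5, 0, R2, (0, 2))
(5, 0, R3, (1, 2))
(5, 0, R7, (2,))
(5, 1, R3, (1, 2))
(5, 2, R3, (1, 2))
(5, 3, R3, (1, 2))
(6, 0, R1, (0, 2))
(6, 0, R3, (1, 2))
(6, 1, R3, (1, 2))
(6, 2, R3, (1, 2))
(6, 3, R3, (1, 2))
(7, 0, R2, (0, 2))
(7, 0, R8, (0, 2))
(8, 0, R2, (0, 1))
(8, 3, R6, (0, 2))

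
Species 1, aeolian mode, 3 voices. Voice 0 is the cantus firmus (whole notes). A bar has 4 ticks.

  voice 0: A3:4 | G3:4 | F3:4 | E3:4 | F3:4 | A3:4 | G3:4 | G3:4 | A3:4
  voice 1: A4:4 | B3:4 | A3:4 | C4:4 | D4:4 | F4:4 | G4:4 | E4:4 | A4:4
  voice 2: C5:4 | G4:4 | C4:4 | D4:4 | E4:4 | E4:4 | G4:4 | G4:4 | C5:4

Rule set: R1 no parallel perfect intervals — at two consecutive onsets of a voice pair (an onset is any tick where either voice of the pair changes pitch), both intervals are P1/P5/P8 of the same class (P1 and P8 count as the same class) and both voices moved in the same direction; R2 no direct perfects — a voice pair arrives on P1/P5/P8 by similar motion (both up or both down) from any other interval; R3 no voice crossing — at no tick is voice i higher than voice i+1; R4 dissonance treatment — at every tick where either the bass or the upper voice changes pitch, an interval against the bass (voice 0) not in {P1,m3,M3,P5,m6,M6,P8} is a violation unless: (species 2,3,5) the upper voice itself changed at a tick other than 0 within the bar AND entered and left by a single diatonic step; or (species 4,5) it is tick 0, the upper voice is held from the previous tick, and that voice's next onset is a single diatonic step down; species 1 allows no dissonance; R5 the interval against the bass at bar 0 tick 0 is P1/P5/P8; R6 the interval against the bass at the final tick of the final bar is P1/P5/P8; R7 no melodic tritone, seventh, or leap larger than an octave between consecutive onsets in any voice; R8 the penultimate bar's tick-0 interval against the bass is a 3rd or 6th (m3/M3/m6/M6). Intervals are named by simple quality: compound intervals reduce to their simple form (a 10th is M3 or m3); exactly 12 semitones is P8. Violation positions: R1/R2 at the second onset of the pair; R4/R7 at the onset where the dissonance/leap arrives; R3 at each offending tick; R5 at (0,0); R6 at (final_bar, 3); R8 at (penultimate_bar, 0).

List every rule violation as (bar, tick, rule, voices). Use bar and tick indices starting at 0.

bar 0: v0=A3 v1=A4 v2=C5 downbeat m3
bar 1: v0=G3 v1=B3 v2=G4 downbeat P8
bar 2: v0=F3 v1=A3 v2=C4 downbeat P5
bar 3: v0=E3 v1=C4 v2=D4 downbeat m7
bar 4: v0=F3 v1=D4 v2=E4 downbeat M7
bar 5: v0=A3 v1=F4 v2=E4 downbeat P5
bar 6: v0=G3 v1=G4 v2=G4 downbeat P8
bar 7: v0=G3 v1=E4 v2=G4 downbeat P8
bar 8: v0=A3 v1=A4 v2=C5 downbeat m3
  -> R5 @ bar 0 tick 0 v(0, 2): opens on m3
  -> R2 @ bar 1 tick 0 v(0, 2): A3/C5 m3 -> G3/G4 P8 similar
  -> R7 @ bar 1 tick 0 v(1,): A4->B3 leap 10st
  -> R2 @ bar 2 tick 0 v(0, 2): G3/G4 P8 -> F3/C4 P5 similar
  -> R4 @ bar 3 tick 0 v(0, 2): E3/D4 m7 untreated
  -> R4 @ bar 4 tick 0 v(0, 2): F3/E4 M7 untreated
  -> R3 @ bar 5 tick 0 v(1, 2): F4 above E4
  -> R3 @ bar 5 tick 1 v(1, 2): F4 above E4
  -> R3 @ bar 5 tick 2 v(1, 2): F4 above E4
  -> R3 @ bar 5 tick 3 v(1, 2): F4 above E4
  -> R2 @ bar 6 tick 0 v(1, 2): F4/E4 m2 -> G4/G4 P1 similar
  -> R8 @ bar 7 tick 0 v(0, 2): penult P8 not 3rd/6th
  -> R2 @ bar 8 tick 0 v(0, 1): G3/E4 M6 -> A3/A4 P8 similar
  -> R6 @ bar 8 tick 3 v(0, 2): closes on m3

(0, 0, R5, (0, 2))
(1, 0, R2, (0, 2))
(1, 0, R7, (1,))
(2, 0, R2, (0, 2))
(3, 0, R4, (0, 2))
(4, 0, R4, (0, 2))
(5, 0, R3, (1, 2))
(5, 1, R3, (1, 2))
(5, 2, R3, (1, 2))
(5, 3, R3, (1, 2))
(6, 0, R2, (1, 2))
(7, 0, R8, (0, 2))
(8, 0, R2, (0, 1))
(8, 3, R6, (0, 2))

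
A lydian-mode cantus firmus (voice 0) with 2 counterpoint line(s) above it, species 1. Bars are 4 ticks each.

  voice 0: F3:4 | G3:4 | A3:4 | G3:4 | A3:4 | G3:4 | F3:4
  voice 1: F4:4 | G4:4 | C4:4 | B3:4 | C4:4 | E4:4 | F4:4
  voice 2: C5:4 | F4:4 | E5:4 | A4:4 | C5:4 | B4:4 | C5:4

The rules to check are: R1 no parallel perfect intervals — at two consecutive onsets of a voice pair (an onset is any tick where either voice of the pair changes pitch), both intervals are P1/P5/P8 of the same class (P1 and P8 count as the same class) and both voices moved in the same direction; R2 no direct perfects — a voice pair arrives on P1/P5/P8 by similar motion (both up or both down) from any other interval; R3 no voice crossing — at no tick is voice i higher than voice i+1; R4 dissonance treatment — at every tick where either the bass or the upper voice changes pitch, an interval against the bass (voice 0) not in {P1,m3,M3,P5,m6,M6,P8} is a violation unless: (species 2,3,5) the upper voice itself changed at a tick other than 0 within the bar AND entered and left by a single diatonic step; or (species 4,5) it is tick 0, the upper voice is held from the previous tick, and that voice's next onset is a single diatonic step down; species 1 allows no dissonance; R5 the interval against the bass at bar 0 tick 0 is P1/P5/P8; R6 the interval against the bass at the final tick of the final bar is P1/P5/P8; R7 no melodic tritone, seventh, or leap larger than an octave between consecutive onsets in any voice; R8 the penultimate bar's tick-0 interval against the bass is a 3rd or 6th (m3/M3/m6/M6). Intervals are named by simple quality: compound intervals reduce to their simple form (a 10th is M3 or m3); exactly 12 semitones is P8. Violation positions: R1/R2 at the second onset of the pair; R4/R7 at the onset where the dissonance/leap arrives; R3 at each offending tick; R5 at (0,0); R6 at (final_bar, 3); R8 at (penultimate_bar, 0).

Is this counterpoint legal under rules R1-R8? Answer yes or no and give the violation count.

No (11 violations)

bar 0: v0=F3 v1=F4 v2=C5 (P5)
bar 1: v0=G3 v1=G4 v2=F4 (m7)
bar 2: v0=A3 v1=C4 v2=E5 (P5)
bar 3: v0=G3 v1=B3 v2=A4 (M2)
bar 4: v0=A3 v1=C4 v2=C5 (m3)
bar 5: v0=G3 v1=E4 v2=B4 (M3)
bar 6: v0=F3 v1=F4 v2=C5 (P5)
  R1 @ bar1.0: F3/F4 P8 -> G3/G4 P8 similar
  R3 @ bar1.0: G4 above F4
  R4 @ bar1.0: G3/F4 m7 untreated
  R3 @ bar1.1: G4 above F4
  R3 @ bar1.2: G4 above F4
  R3 @ bar1.3: G4 above F4
  R2 @ bar2.0: G3/F4 m7 -> A3/E5 P5 similar
  R7 @ bar2.0: F4->E5 leap 11st
  R4 @ bar3.0: G3/A4 M2 untreated
  R2 @ bar4.0: B3/A4 m7 -> C4/C5 P8 similar
  R1 @ bar6.0: E4/B4 P5 -> F4/C5 P5 similar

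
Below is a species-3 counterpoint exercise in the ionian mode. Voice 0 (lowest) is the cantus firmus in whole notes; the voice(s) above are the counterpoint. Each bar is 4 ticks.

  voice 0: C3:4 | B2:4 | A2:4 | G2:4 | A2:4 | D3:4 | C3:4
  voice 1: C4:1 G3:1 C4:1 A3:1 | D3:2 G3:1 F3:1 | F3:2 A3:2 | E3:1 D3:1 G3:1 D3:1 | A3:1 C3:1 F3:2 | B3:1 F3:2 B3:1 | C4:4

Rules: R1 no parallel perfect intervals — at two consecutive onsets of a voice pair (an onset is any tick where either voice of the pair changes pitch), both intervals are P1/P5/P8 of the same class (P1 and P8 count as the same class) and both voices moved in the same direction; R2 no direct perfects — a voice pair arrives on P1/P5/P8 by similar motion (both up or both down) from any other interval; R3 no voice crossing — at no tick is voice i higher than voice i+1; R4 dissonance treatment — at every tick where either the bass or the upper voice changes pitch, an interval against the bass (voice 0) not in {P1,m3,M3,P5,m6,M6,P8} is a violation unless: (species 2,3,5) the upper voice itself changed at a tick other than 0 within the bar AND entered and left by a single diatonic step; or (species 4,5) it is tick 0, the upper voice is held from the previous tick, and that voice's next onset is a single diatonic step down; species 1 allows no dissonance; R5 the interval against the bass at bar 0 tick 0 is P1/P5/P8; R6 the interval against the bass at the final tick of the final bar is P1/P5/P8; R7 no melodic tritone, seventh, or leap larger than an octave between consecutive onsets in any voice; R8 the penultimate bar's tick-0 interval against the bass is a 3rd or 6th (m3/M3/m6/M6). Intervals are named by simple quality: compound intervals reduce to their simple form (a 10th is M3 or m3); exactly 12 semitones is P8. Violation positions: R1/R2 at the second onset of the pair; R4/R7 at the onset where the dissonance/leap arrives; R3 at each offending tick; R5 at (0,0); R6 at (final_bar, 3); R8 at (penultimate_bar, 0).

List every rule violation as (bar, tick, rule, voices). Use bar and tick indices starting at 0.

(1, 3, R4, (0, 1))
(4, 0, R2, (0, 1))
(5, 0, R7, (1,))
(5, 1, R7, (1,))
(5, 3, R7, (1,))

bar 0: v0=C3 v1=C4 downbeat P8
bar 1: v0=B2 v1=D3 downbeat m3
bar 2: v0=A2 v1=F3 downbeat m6
bar 3: v0=G2 v1=E3 downbeat M6
bar 4: v0=A2 v1=A3 downbeat P8
bar 5: v0=D3 v1=B3 downbeat M6
bar 6: v0=C3 v1=C4 downbeat P8
  -> R4 @ bar 1 tick 3 v(0, 1): B2/F3 TT untreated
  -> R2 @ bar 4 tick 0 v(0, 1): G2/D3 P5 -> A2/A3 P8 similar
  -> R7 @ bar 5 tick 0 v(1,): F3->B3 leap 6st
  -> R7 @ bar 5 tick 1 v(1,): B3->F3 leap 6st
  -> R7 @ bar 5 tick 3 v(1,): F3->B3 leap 6st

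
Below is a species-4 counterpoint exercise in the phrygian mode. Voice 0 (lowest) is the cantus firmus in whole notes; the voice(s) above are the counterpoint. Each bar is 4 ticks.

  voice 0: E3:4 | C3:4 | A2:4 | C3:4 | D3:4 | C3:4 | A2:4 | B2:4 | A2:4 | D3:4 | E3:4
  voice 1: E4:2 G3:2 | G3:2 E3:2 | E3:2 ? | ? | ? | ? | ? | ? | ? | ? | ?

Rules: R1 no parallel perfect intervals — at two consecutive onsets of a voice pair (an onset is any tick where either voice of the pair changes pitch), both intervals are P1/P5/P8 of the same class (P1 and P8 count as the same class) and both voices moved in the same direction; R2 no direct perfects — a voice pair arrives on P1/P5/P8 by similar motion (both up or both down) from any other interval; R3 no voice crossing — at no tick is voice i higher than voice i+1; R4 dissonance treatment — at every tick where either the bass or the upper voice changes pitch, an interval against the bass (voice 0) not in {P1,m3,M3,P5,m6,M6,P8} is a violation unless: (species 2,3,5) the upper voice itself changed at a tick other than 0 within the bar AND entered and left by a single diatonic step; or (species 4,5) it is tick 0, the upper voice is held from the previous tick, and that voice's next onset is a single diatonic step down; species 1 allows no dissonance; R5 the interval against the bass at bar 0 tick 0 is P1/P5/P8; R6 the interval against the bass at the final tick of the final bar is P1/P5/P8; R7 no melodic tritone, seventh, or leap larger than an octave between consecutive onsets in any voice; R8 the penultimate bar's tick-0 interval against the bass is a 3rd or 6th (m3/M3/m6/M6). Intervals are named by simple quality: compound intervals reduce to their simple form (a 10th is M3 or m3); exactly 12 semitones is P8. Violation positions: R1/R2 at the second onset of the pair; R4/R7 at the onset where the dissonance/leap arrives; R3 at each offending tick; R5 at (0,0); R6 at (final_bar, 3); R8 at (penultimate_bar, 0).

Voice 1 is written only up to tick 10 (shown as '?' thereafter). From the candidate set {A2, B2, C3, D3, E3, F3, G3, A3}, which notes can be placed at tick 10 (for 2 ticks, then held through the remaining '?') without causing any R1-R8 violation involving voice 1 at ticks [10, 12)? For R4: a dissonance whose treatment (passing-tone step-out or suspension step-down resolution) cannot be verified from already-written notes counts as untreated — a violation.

{A2, A3, C3, E3, F3}

A2: legal
B2: violates R4
C3: legal
D3: violates R4
E3: legal
F3: legal
G3: violates R4
A3: legal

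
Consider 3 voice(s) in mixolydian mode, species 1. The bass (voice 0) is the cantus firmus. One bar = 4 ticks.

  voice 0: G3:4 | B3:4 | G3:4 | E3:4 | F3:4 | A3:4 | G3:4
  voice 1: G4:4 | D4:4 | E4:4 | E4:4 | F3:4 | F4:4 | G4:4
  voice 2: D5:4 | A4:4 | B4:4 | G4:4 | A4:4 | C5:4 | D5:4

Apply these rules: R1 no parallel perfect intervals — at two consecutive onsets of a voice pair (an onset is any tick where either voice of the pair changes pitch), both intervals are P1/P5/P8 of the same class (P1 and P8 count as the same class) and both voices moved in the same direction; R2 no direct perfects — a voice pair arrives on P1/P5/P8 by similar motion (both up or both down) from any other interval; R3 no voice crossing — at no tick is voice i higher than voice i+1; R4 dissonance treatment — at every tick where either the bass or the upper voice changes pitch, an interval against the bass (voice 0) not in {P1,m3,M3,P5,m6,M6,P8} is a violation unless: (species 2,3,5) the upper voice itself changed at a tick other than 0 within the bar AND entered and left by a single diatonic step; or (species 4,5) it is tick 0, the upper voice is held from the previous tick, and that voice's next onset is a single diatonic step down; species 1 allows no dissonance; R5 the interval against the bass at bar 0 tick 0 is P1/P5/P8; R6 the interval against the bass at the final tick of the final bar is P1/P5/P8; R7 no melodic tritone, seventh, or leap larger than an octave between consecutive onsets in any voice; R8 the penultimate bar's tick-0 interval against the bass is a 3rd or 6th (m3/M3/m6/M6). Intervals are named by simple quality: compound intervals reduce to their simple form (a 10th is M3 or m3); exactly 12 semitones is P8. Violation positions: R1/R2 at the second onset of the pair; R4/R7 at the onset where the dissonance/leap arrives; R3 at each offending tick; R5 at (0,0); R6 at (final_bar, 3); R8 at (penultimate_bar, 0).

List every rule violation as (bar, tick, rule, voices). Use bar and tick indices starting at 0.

bar 0: v0=G3 v1=G4 v2=D5 downbeat P5
bar 1: v0=B3 v1=D4 v2=A4 downbeat m7
bar 2: v0=G3 v1=E4 v2=B4 downbeat M3
bar 3: v0=E3 v1=E4 v2=G4 downbeat m3
bar 4: v0=F3 v1=F3 v2=A4 downbeat M3
bar 5: v0=A3 v1=F4 v2=C5 downbeat m3
bar 6: v0=G3 v1=G4 v2=D5 downbeat P5
  -> R1 @ bar 1 tick 0 v(1, 2): G4/D5 P5 -> D4/A4 P5 similar
  -> R4 @ bar 1 tick 0 v(0, 2): B3/A4 m7 untreated
  -> R1 @ bar 2 tick 0 v(1, 2): D4/A4 P5 -> E4/B4 P5 similar
  -> R7 @ bar 4 tick 0 v(1,): E4->F3 leap 11st
  -> R2 @ bar 5 tick 0 v(1, 2): F3/A4 M3 -> F4/C5 P5 similar
  -> R1 @ bar 6 tick 0 v(1, 2): F4/C5 P5 -> G4/D5 P5 similar

(1, 0, R1, (1, 2))
(1, 0, R4, (0, 2))
(2, 0, R1, (1, 2))
(4, 0, R7, (1,))
(5, 0, R2, (1, 2))
(6, 0, R1, (1, 2))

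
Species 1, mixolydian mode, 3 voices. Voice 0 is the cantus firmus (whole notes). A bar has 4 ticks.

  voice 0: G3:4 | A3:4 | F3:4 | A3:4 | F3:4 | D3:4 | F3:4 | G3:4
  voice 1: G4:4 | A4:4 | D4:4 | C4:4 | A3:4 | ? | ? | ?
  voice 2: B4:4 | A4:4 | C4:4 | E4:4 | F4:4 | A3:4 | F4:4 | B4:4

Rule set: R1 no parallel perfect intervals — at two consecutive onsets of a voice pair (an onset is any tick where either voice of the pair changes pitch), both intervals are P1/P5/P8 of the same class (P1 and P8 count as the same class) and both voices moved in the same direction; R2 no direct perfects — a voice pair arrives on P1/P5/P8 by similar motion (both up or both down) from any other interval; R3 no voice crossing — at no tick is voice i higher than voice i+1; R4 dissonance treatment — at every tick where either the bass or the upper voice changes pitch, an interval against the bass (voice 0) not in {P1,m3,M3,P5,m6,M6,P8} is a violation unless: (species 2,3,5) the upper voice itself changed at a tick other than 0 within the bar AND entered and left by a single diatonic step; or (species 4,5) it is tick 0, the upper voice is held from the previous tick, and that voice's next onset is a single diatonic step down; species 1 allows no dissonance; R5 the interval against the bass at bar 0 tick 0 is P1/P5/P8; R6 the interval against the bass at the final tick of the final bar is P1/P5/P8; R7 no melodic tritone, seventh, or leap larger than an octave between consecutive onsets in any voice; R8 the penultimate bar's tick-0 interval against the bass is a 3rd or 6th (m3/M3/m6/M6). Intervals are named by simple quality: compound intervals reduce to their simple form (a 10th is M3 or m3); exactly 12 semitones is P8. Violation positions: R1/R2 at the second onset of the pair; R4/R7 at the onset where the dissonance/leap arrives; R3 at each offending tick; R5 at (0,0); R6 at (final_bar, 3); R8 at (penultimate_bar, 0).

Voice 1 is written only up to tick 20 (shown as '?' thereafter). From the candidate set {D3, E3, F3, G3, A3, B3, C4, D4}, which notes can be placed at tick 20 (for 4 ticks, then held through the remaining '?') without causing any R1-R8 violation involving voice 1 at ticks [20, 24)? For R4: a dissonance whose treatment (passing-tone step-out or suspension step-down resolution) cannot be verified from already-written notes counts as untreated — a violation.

{A3, F3}

D3: violates R2
E3: violates R4
F3: legal
G3: violates R4
A3: legal
B3: violates R3
C4: violates R3,R4
D4: violates R3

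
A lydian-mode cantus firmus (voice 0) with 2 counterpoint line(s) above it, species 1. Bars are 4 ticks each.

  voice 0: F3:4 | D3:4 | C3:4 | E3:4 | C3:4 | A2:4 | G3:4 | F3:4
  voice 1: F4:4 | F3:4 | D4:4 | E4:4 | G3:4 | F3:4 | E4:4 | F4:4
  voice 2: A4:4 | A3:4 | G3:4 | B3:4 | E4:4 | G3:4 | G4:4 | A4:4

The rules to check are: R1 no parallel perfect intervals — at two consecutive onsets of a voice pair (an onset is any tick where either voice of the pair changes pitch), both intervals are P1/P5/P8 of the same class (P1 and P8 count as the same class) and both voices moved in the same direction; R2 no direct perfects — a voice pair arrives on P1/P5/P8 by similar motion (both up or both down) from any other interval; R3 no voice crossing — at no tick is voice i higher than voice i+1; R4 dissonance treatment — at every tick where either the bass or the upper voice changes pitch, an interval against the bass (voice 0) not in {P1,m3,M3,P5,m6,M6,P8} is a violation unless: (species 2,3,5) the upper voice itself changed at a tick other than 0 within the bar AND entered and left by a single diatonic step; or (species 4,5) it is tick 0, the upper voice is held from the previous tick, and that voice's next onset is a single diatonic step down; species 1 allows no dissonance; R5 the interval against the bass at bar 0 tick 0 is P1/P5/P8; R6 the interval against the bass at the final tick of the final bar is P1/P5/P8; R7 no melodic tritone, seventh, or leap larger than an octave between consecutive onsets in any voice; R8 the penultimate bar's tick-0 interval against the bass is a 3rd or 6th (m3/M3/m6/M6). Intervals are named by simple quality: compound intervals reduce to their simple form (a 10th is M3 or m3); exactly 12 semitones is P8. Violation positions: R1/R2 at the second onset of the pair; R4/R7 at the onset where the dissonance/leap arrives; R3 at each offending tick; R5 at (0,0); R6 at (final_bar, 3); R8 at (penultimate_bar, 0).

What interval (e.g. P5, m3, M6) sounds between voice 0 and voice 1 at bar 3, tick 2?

voice 0=E3 voice 1=E4 -> P8

P8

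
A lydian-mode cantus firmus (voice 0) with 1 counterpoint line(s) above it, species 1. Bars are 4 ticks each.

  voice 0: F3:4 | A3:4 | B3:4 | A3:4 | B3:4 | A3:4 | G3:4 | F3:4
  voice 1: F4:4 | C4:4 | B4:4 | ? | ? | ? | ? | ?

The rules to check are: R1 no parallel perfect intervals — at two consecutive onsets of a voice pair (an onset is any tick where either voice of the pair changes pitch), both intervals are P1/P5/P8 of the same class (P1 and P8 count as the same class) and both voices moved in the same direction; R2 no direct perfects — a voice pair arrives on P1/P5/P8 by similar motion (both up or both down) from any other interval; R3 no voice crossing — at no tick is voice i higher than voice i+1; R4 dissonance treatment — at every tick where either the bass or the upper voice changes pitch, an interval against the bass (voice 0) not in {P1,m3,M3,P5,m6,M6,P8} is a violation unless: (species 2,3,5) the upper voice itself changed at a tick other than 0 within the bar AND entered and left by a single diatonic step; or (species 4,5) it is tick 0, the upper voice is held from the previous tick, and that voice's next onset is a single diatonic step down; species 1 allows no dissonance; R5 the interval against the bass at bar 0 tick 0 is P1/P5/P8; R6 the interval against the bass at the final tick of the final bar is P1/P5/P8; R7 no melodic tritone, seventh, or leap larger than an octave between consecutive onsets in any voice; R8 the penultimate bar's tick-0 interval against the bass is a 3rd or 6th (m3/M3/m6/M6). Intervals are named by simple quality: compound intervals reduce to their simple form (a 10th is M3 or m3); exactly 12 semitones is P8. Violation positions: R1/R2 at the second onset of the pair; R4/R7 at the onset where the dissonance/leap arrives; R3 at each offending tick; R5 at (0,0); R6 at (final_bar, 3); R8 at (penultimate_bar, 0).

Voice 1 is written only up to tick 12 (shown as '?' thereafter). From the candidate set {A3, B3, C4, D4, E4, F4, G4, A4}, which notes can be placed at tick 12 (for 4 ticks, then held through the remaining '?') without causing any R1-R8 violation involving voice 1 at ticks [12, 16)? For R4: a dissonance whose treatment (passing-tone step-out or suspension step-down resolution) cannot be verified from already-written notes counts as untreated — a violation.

{}

A3: violates R1,R7
B3: violates R4
C4: violates R7
D4: violates R4
E4: violates R2
F4: violates R7
G4: violates R4
A4: violates R1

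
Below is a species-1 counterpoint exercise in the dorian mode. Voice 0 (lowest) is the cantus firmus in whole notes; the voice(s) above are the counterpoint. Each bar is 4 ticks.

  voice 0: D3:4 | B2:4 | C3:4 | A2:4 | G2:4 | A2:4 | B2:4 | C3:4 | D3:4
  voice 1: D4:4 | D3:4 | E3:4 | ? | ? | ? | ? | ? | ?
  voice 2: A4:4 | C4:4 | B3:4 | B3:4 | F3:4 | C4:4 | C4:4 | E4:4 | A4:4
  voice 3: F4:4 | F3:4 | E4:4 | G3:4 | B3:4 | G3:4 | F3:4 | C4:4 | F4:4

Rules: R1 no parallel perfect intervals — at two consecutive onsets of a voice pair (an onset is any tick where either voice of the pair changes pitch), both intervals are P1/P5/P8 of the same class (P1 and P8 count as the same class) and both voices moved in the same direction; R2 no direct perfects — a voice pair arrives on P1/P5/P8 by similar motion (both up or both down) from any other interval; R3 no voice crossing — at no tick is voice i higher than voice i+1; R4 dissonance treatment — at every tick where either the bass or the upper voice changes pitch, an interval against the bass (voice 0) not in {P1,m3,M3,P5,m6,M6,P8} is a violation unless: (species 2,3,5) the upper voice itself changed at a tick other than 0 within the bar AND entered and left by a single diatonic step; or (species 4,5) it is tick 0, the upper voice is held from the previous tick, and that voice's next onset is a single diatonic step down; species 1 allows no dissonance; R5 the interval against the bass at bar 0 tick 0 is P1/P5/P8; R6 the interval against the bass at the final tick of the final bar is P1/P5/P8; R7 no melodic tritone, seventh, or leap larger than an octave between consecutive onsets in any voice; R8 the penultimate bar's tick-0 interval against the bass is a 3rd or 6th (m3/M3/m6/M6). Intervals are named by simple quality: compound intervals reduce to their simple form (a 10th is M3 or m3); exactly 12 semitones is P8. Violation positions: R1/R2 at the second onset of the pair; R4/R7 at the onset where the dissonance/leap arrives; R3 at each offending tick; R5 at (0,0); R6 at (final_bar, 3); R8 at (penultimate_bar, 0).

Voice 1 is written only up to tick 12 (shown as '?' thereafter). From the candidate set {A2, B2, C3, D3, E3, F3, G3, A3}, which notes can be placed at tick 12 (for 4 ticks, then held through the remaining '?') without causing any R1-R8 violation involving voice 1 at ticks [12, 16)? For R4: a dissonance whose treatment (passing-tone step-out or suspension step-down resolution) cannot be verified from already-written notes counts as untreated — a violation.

{A3, E3, F3}

A2: violates R2
B2: violates R4
C3: violates R2
D3: violates R4
E3: legal
F3: legal
G3: violates R4
A3: legal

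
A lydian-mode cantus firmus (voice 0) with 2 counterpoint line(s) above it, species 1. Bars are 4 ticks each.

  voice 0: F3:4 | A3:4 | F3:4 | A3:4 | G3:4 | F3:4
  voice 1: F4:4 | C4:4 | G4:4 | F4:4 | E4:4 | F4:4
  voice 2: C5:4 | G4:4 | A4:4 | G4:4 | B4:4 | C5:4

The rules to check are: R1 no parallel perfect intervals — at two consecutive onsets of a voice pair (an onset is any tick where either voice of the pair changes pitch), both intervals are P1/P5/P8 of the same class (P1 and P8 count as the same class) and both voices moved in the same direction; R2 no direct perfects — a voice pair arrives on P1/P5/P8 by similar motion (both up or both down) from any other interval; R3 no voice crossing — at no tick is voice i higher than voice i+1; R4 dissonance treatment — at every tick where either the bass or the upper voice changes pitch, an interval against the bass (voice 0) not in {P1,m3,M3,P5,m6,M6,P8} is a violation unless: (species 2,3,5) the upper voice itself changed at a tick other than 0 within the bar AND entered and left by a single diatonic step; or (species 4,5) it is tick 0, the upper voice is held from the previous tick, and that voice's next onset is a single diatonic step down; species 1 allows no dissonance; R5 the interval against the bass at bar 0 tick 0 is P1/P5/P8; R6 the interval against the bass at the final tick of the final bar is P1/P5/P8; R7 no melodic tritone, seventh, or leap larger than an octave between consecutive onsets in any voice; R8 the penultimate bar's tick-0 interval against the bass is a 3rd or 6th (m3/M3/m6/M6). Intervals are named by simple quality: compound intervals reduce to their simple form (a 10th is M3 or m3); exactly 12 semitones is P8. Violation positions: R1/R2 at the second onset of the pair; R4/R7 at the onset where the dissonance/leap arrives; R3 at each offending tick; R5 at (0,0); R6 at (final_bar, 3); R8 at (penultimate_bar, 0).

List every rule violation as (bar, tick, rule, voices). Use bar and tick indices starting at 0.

bar 0: v0=F3 v1=F4 v2=C5 downbeat P5
bar 1: v0=A3 v1=C4 v2=G4 downbeat m7
bar 2: v0=F3 v1=G4 v2=A4 downbeat M3
bar 3: v0=A3 v1=F4 v2=G4 downbeat m7
bar 4: v0=G3 v1=E4 v2=B4 downbeat M3
bar 5: v0=F3 v1=F4 v2=C5 downbeat P5
  -> R1 @ bar 1 tick 0 v(1, 2): F4/C5 P5 -> C4/G4 P5 similar
  -> R4 @ bar 1 tick 0 v(0, 2): A3/G4 m7 untreated
  -> R4 @ bar 2 tick 0 v(0, 1): F3/G4 M2 untreated
  -> R4 @ bar 3 tick 0 v(0, 2): A3/G4 m7 untreated
  -> R1 @ bar 5 tick 0 v(1, 2): E4/B4 P5 -> F4/C5 P5 similar

(1, 0, R1, (1, 2))
(1, 0, R4, (0, 2))
(2, 0, R4, (0, 1))
(3, 0, R4, (0, 2))
(5, 0, R1, (1, 2))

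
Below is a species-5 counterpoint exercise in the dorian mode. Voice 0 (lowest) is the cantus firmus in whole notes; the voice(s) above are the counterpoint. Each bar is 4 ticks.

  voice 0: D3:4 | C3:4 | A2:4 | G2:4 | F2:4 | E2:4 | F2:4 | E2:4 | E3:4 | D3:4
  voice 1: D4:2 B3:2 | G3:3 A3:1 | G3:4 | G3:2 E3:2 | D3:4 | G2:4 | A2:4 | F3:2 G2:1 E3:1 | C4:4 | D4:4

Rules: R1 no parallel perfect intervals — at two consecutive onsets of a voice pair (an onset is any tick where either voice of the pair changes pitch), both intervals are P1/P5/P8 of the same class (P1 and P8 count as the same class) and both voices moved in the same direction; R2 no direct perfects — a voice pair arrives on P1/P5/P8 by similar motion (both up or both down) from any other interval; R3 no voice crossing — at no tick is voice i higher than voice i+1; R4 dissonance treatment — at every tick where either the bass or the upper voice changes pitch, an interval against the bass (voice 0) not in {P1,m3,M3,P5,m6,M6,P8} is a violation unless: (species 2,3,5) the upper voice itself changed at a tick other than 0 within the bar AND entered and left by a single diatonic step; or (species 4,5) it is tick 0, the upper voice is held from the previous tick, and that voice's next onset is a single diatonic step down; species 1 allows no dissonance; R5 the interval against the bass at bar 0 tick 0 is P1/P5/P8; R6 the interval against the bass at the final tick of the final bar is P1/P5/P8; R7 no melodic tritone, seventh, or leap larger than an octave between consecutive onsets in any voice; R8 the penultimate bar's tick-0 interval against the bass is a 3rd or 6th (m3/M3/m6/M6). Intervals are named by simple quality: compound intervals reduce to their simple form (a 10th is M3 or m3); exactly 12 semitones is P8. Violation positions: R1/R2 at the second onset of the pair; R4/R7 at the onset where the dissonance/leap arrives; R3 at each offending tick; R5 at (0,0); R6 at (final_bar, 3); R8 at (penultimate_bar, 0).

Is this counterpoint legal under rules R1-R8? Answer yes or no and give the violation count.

No (4 violations)

bar 0: v0=D3 v1=D4 (P8)
bar 1: v0=C3 v1=G3 (P5)
bar 2: v0=A2 v1=G3 (m7)
bar 3: v0=G2 v1=G3 (P8)
bar 4: v0=F2 v1=D3 (M6)
bar 5: v0=E2 v1=G2 (m3)
bar 6: v0=F2 v1=A2 (M3)
bar 7: v0=E2 v1=F3 (m2)
bar 8: v0=E3 v1=C4 (m6)
bar 9: v0=D3 v1=D4 (P8)
  R2 @ bar1.0: D3/B3 M6 -> C3/G3 P5 similar
  R4 @ bar2.0: A2/G3 m7 untreated
  R4 @ bar7.0: E2/F3 m2 untreated
  R7 @ bar7.2: F3->G2 leap 10st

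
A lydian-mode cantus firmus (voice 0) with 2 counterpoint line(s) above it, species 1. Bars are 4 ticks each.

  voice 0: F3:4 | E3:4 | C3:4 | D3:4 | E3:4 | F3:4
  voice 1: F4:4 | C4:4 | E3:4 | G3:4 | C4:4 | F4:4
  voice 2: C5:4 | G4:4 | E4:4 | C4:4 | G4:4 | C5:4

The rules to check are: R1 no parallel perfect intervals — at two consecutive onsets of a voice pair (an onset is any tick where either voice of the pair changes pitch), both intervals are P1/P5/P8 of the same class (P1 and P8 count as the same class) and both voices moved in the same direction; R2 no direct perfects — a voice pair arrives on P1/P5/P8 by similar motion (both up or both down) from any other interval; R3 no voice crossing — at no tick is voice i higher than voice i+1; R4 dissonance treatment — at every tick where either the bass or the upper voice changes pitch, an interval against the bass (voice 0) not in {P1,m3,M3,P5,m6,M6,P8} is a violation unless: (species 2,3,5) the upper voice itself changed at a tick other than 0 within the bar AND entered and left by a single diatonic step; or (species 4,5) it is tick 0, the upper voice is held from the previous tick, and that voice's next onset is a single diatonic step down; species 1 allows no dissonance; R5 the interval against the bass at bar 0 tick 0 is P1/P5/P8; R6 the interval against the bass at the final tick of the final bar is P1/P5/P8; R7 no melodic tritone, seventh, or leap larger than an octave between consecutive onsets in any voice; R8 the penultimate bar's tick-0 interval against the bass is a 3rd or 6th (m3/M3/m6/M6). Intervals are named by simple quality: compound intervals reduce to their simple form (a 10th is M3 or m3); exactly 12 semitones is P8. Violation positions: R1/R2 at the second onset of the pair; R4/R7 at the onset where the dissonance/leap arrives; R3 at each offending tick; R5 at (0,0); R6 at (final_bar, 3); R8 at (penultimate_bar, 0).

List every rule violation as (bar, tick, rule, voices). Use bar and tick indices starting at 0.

(1, 0, R1, (1, 2))
(2, 0, R2, (1, 2))
(3, 0, R4, (0, 1))
(3, 0, R4, (0, 2))
(4, 0, R2, (1, 2))
(5, 0, R1, (1, 2))
(5, 0, R2, (0, 1))
(5, 0, R2, (0, 2))

bar 0: v0=F3 v1=F4 v2=C5 downbeat P5
bar 1: v0=E3 v1=C4 v2=G4 downbeat m3
bar 2: v0=C3 v1=E3 v2=E4 downbeat M3
bar 3: v0=D3 v1=G3 v2=C4 downbeat m7
bar 4: v0=E3 v1=C4 v2=G4 downbeat m3
bar 5: v0=F3 v1=F4 v2=C5 downbeat P5
  -> R1 @ bar 1 tick 0 v(1, 2): F4/C5 P5 -> C4/G4 P5 similar
  -> R2 @ bar 2 tick 0 v(1, 2): C4/G4 P5 -> E3/E4 P8 similar
  -> R4 @ bar 3 tick 0 v(0, 1): D3/G3 P4 untreated
  -> R4 @ bar 3 tick 0 v(0, 2): D3/C4 m7 untreated
  -> R2 @ bar 4 tick 0 v(1, 2): G3/C4 P4 -> C4/G4 P5 similar
  -> R1 @ bar 5 tick 0 v(1, 2): C4/G4 P5 -> F4/C5 P5 similar
  -> R2 @ bar 5 tick 0 v(0, 1): E3/C4 m6 -> F3/F4 P8 similar
  -> R2 @ bar 5 tick 0 v(0, 2): E3/G4 m3 -> F3/C5 P5 similar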